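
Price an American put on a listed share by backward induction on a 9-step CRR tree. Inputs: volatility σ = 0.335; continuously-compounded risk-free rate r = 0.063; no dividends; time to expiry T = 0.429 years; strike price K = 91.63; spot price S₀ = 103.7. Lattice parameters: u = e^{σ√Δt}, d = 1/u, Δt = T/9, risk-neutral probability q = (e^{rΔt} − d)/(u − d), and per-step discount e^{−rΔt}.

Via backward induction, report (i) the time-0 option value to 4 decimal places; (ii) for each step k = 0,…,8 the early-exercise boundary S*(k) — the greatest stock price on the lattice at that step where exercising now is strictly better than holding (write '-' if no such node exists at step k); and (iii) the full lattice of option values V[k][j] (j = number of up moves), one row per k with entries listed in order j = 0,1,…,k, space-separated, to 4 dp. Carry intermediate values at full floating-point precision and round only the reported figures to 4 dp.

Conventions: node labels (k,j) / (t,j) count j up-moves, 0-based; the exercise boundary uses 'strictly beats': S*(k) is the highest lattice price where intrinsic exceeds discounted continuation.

Δt=0.04767, u=1.07588, d=0.92947, q=0.50227, disc=e^(-rΔt)=0.99700
k=9 terminal: V=max(K-S,0) → 37.9390 29.4816 19.6920 8.3604 0.0000 0.0000 0.0000 0.0000 0.0000 0.0000
k=8: j=0 S=57.7652 intr=33.8648 cont=33.5901 V=33.8648[EX]; j=1 S=66.8643 intr=24.7657 cont=24.4910 V=24.7657[EX]; j=2 S=77.3967 intr=14.2333 cont=13.9586 V=14.2333[EX]; j=3 S=89.5881 intr=2.0419 cont=4.1488 V=4.1488[hold]; j=4 S=103.7000 intr=0.0000 cont=0.0000 V=0.0000[hold]; j=5 S=120.0347 intr=0.0000 cont=0.0000 V=0.0000[hold]; j=6 S=138.9425 intr=0.0000 cont=0.0000 V=0.0000[hold]; j=7 S=160.8286 intr=0.0000 cont=0.0000 V=0.0000[hold]; j=8 S=186.1622 intr=0.0000 cont=0.0000 V=0.0000[hold]  S*(8)=77.3967
k=7: j=0 S=62.1484 intr=29.4816 cont=29.2068 V=29.4816[EX]; j=1 S=71.9380 intr=19.6920 cont=19.4173 V=19.6920[EX]; j=2 S=83.2696 intr=8.3604 cont=9.1407 V=9.1407[hold]; j=3 S=96.3862 intr=0.0000 cont=2.0588 V=2.0588[hold]; j=4 S=111.5688 intr=0.0000 cont=0.0000 V=0.0000[hold]; j=5 S=129.1431 intr=0.0000 cont=0.0000 V=0.0000[hold]; j=6 S=149.4856 intr=0.0000 cont=0.0000 V=0.0000[hold]; j=7 S=173.0324 intr=0.0000 cont=0.0000 V=0.0000[hold]  S*(7)=71.9380
k=6: j=0 S=66.8643 intr=24.7657 cont=24.4910 V=24.7657[EX]; j=1 S=77.3967 intr=14.2333 cont=14.3493 V=14.3493[hold]; j=2 S=89.5881 intr=2.0419 cont=5.5670 V=5.5670[hold]; j=3 S=103.7000 intr=0.0000 cont=1.0217 V=1.0217[hold]; j=4 S=120.0347 intr=0.0000 cont=0.0000 V=0.0000[hold]; j=5 S=138.9425 intr=0.0000 cont=0.0000 V=0.0000[hold]; j=6 S=160.8286 intr=0.0000 cont=0.0000 V=0.0000[hold]  S*(6)=66.8643
k=5: j=0 S=71.9380 intr=19.6920 cont=19.4753 V=19.6920[EX]; j=1 S=83.2696 intr=8.3604 cont=9.9085 V=9.9085[hold]; j=2 S=96.3862 intr=0.0000 cont=3.2742 V=3.2742[hold]; j=3 S=111.5688 intr=0.0000 cont=0.5070 V=0.5070[hold]; j=4 S=129.1431 intr=0.0000 cont=0.0000 V=0.0000[hold]; j=5 S=149.4856 intr=0.0000 cont=0.0000 V=0.0000[hold]  S*(5)=71.9380
k=4: j=0 S=77.3967 intr=14.2333 cont=14.7338 V=14.7338[hold]; j=1 S=89.5881 intr=2.0419 cont=6.5566 V=6.5566[hold]; j=2 S=103.7000 intr=0.0000 cont=1.8787 V=1.8787[hold]; j=3 S=120.0347 intr=0.0000 cont=0.2516 V=0.2516[hold]; j=4 S=138.9425 intr=0.0000 cont=0.0000 V=0.0000[hold]  S*(4)=-
k=3: j=0 S=83.2696 intr=8.3604 cont=10.5948 V=10.5948[hold]; j=1 S=96.3862 intr=0.0000 cont=4.1944 V=4.1944[hold]; j=2 S=111.5688 intr=0.0000 cont=1.0583 V=1.0583[hold]; j=3 S=129.1431 intr=0.0000 cont=0.1249 V=0.1249[hold]  S*(3)=-
k=2: j=0 S=89.5881 intr=2.0419 cont=7.3580 V=7.3580[hold]; j=1 S=103.7000 intr=0.0000 cont=2.6114 V=2.6114[hold]; j=2 S=120.0347 intr=0.0000 cont=0.5877 V=0.5877[hold]  S*(2)=-
k=1: j=0 S=96.3862 intr=0.0000 cont=4.9590 V=4.9590[hold]; j=1 S=111.5688 intr=0.0000 cont=1.5902 V=1.5902[hold]  S*(1)=-
k=0: j=0 S=103.7000 intr=0.0000 cont=3.2572 V=3.2572[hold]  S*(0)=-

price = 3.2572
boundary = - - - - - 71.9380 66.8643 71.9380 77.3967
tree:
3.2572
4.9590 1.5902
7.3580 2.6114 0.5877
10.5948 4.1944 1.0583 0.1249
14.7338 6.5566 1.8787 0.2516 0.0000
19.6920 9.9085 3.2742 0.5070 0.0000 0.0000
24.7657 14.3493 5.5670 1.0217 0.0000 0.0000 0.0000
29.4816 19.6920 9.1407 2.0588 0.0000 0.0000 0.0000 0.0000
33.8648 24.7657 14.2333 4.1488 0.0000 0.0000 0.0000 0.0000 0.0000
37.9390 29.4816 19.6920 8.3604 0.0000 0.0000 0.0000 0.0000 0.0000 0.0000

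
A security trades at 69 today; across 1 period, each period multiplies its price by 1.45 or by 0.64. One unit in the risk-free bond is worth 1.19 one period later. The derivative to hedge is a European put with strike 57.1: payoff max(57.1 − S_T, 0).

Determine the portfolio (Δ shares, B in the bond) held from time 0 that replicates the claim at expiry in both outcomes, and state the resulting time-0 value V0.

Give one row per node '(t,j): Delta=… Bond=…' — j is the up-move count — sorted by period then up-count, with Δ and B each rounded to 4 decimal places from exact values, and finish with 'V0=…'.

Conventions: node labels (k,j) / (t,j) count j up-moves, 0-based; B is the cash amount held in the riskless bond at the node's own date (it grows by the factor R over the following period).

(0,0): Delta=-0.2315 Bond=19.4657
V0=3.4904

The replicating-portfolio and risk-neutral prices coincide; use p* = (1.19−0.64)/(1.45−0.64) = 0.6790 for the latter.
Expiry values: V(1,0)=12.9400, V(1,1)=0.0000
  t=0,j=0: stock 69.0000 → up 100.0500 (V=0.0000), down 44.1600 (V=12.9400). Price 3.4904; hedge Δ=-0.2315, bond B=19.4657.
Check: Δ(0,0)·S0 + B(0,0) = 3.4904 = V0.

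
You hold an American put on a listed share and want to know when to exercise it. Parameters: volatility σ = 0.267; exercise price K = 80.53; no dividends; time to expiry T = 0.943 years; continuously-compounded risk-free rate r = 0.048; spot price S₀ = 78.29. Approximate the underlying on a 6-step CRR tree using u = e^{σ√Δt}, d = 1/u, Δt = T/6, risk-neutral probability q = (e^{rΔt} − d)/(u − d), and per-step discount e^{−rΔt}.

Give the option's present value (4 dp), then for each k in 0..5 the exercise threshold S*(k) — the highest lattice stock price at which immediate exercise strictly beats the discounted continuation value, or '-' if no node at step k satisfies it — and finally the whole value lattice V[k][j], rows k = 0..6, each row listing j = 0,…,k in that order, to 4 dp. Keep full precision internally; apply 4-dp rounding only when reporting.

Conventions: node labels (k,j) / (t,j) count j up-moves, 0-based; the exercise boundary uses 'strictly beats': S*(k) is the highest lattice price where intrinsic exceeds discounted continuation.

price = 7.8726
boundary = - - 63.3528 56.9896 63.3528 70.4265
tree:
7.8726
11.8560 4.1512
17.1772 6.9047 1.5597
23.5404 11.1320 2.9338 0.2588
29.2644 17.1772 5.4723 0.5314 0.0000
34.4136 23.5404 10.1035 1.0910 0.0000 0.0000
39.0455 29.2644 17.1772 2.2400 0.0000 0.0000 0.0000

params: Δt=0.15717 u=1.11166 d=0.89956 q=0.50927 e^(-rΔt)=0.99248
t_6 payoffs: 39.0455 29.2644 17.1772 2.2400 0.0000 0.0000 0.0000
t_5: node(5,0) S=46.1164 payoff=34.4136 vs cont=33.8083 → 34.4136 [stop]  node(5,1) S=56.9896 payoff=23.5404 vs cont=22.9351 → 23.5404 [stop]  node(5,2) S=70.4265 payoff=10.1035 vs cont=9.4983 → 10.1035 [stop]  node(5,3) S=87.0315 payoff=0.0000 vs cont=1.0910 → 1.0910 [wait]  node(5,4) S=107.5516 payoff=0.0000 vs cont=0.0000 → 0.0000 [wait]  node(5,5) S=132.9098 payoff=0.0000 vs cont=0.0000 → 0.0000 [wait]  ⇒ S*(5)=70.4265
t_4: node(4,0) S=51.2656 payoff=29.2644 vs cont=28.6592 → 29.2644 [stop]  node(4,1) S=63.3528 payoff=17.1772 vs cont=16.5719 → 17.1772 [stop]  node(4,2) S=78.2900 payoff=2.2400 vs cont=5.4723 → 5.4723 [wait]  node(4,3) S=96.7490 payoff=0.0000 vs cont=0.5314 → 0.5314 [wait]  node(4,4) S=119.5603 payoff=0.0000 vs cont=0.0000 → 0.0000 [wait]  ⇒ S*(4)=63.3528
t_3: node(3,0) S=56.9896 payoff=23.5404 vs cont=22.9351 → 23.5404 [stop]  node(3,1) S=70.4265 payoff=10.1035 vs cont=11.1320 → 11.1320 [wait]  node(3,2) S=87.0315 payoff=0.0000 vs cont=2.9338 → 2.9338 [wait]  node(3,3) S=107.5516 payoff=0.0000 vs cont=0.2588 → 0.2588 [wait]  ⇒ S*(3)=56.9896
t_2: node(2,0) S=63.3528 payoff=17.1772 vs cont=17.0918 → 17.1772 [stop]  node(2,1) S=78.2900 payoff=2.2400 vs cont=6.9047 → 6.9047 [wait]  node(2,2) S=96.7490 payoff=0.0000 vs cont=1.5597 → 1.5597 [wait]  ⇒ S*(2)=63.3528
t_1: node(1,0) S=70.4265 payoff=10.1035 vs cont=11.8560 → 11.8560 [wait]  node(1,1) S=87.0315 payoff=0.0000 vs cont=4.1512 → 4.1512 [wait]  ⇒ S*(1)=-
t_0: node(0,0) S=78.2900 payoff=2.2400 vs cont=7.8726 → 7.8726 [wait]  ⇒ S*(0)=-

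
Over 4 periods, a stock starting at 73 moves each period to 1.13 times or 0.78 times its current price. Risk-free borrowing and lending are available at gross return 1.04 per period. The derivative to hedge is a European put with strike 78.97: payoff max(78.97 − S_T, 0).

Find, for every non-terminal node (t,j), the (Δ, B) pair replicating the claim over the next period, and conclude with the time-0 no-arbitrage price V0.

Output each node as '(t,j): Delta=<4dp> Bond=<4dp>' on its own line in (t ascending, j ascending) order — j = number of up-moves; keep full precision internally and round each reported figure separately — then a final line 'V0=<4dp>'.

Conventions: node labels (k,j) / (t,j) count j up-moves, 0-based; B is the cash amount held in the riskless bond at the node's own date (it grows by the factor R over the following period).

The replicating-portfolio and risk-neutral prices coincide; use p* = (1.04−0.78)/(1.13−0.78) = 0.7429 for the latter.
At maturity the claim pays: V(4,0)=51.9490, V(4,1)=39.8242, V(4,2)=22.2588, V(4,3)=0.0000, V(4,4)=0.0000
Node (3,0) S=34.6423: V=(p*·39.8242+(1−p*)·51.9490)/1.04=41.2904; Δ=(39.8242−51.9490)/(39.1458−27.0210)=-1.0000; B=V−Δ·S=75.9327
Node (3,1) S=50.1869: V=(p*·22.2588+(1−p*)·39.8242)/1.04=25.7458; Δ=(22.2588−39.8242)/(56.7112−39.1458)=-1.0000; B=V−Δ·S=75.9327
Node (3,2) S=72.7067: V=(p*·0.0000+(1−p*)·22.2588)/1.04=5.5035; Δ=(0.0000−22.2588)/(82.1586−56.7112)=-0.8747; B=V−Δ·S=69.1001
Node (3,3) S=105.3315: V=(p*·0.0000+(1−p*)·0.0000)/1.04=0.0000; Δ=(0.0000−0.0000)/(119.0246−82.1586)=0.0000; B=V−Δ·S=0.0000
Node (2,0) S=44.4132: V=(p*·25.7458+(1−p*)·41.2904)/1.04=28.5990; Δ=(25.7458−41.2904)/(50.1869−34.6423)=-1.0000; B=V−Δ·S=73.0122
Node (2,1) S=64.3422: V=(p*·5.5035+(1−p*)·25.7458)/1.04=10.2968; Δ=(5.5035−25.7458)/(72.7067−50.1869)=-0.8989; B=V−Δ·S=68.1318
Node (2,2) S=93.2137: V=(p*·0.0000+(1−p*)·5.5035)/1.04=1.3608; Δ=(0.0000−5.5035)/(105.3315−72.7067)=-0.1687; B=V−Δ·S=17.0852
Node (1,0) S=56.9400: V=(p*·10.2968+(1−p*)·28.5990)/1.04=14.4261; Δ=(10.2968−28.5990)/(64.3422−44.4132)=-0.9184; B=V−Δ·S=66.7180
Node (1,1) S=82.4900: V=(p*·1.3608+(1−p*)·10.2968)/1.04=3.5179; Δ=(1.3608−10.2968)/(93.2137−64.3422)=-0.3095; B=V−Δ·S=29.0495
Node (0,0) S=73.0000: V=(p*·3.5179+(1−p*)·14.4261)/1.04=6.0797; Δ=(3.5179−14.4261)/(82.4900−56.9400)=-0.4269; B=V−Δ·S=37.2458
Verification: the root portfolio costs Δ(0,0)·S0 + B(0,0) = 6.0797, matching V0.

(0,0): Delta=-0.4269 Bond=37.2458
(1,0): Delta=-0.9184 Bond=66.7180
(1,1): Delta=-0.3095 Bond=29.0495
(2,0): Delta=-1.0000 Bond=73.0122
(2,1): Delta=-0.8989 Bond=68.1318
(2,2): Delta=-0.1687 Bond=17.0852
(3,0): Delta=-1.0000 Bond=75.9327
(3,1): Delta=-1.0000 Bond=75.9327
(3,2): Delta=-0.8747 Bond=69.1001
(3,3): Delta=0.0000 Bond=0.0000
V0=6.0797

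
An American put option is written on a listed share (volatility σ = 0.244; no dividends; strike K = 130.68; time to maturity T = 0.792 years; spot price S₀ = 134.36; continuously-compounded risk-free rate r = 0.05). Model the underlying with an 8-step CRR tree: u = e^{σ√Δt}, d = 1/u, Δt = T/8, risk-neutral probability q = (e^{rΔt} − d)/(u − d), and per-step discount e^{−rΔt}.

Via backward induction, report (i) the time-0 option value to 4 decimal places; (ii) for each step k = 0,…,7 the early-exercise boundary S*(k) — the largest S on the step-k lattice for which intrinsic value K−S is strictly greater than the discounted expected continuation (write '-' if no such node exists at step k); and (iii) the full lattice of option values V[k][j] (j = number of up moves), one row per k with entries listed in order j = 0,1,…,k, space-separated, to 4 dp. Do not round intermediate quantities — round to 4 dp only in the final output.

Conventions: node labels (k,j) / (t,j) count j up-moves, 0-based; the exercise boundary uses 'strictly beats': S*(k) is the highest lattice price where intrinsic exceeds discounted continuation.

Δt=0.09900, u=1.07980, d=0.92610, q=0.51310, disc=e^(-rΔt)=0.99506
k=8 terminal: V=max(K-S,0) → 57.9801 45.9147 31.8470 15.4446 0.0000 0.0000 0.0000 0.0000 0.0000
k=7: j=0 S=78.5011 intr=52.1789 cont=51.5336 V=52.1789[EX]; j=1 S=91.5293 intr=39.1507 cont=38.5055 V=39.1507[EX]; j=2 S=106.7195 intr=23.9605 cont=23.3152 V=23.9605[EX]; j=3 S=124.4308 intr=6.2492 cont=7.4828 V=7.4828[hold]; j=4 S=145.0815 intr=0.0000 cont=0.0000 V=0.0000[hold]; j=5 S=169.1594 intr=0.0000 cont=0.0000 V=0.0000[hold]; j=6 S=197.2332 intr=0.0000 cont=0.0000 V=0.0000[hold]; j=7 S=229.9662 intr=0.0000 cont=0.0000 V=0.0000[hold]  S*(7)=106.7195
k=6: j=0 S=84.7653 intr=45.9147 cont=45.2695 V=45.9147[EX]; j=1 S=98.8330 intr=31.8470 cont=31.2017 V=31.8470[EX]; j=2 S=115.2354 intr=15.4446 cont=15.4292 V=15.4446[EX]; j=3 S=134.3600 intr=0.0000 cont=3.6254 V=3.6254[hold]; j=4 S=156.6585 intr=0.0000 cont=0.0000 V=0.0000[hold]; j=5 S=182.6577 intr=0.0000 cont=0.0000 V=0.0000[hold]; j=6 S=212.9718 intr=0.0000 cont=0.0000 V=0.0000[hold]  S*(6)=115.2354
k=5: j=0 S=91.5293 intr=39.1507 cont=38.5055 V=39.1507[EX]; j=1 S=106.7195 intr=23.9605 cont=23.3152 V=23.9605[EX]; j=2 S=124.4308 intr=6.2492 cont=9.3338 V=9.3338[hold]; j=3 S=145.0815 intr=0.0000 cont=1.7565 V=1.7565[hold]; j=4 S=169.1594 intr=0.0000 cont=0.0000 V=0.0000[hold]; j=5 S=197.2332 intr=0.0000 cont=0.0000 V=0.0000[hold]  S*(5)=106.7195
k=4: j=0 S=98.8330 intr=31.8470 cont=31.2017 V=31.8470[EX]; j=1 S=115.2354 intr=15.4446 cont=16.3742 V=16.3742[hold]; j=2 S=134.3600 intr=0.0000 cont=5.4190 V=5.4190[hold]; j=3 S=156.6585 intr=0.0000 cont=0.8510 V=0.8510[hold]; j=4 S=182.6577 intr=0.0000 cont=0.0000 V=0.0000[hold]  S*(4)=98.8330
k=3: j=0 S=106.7195 intr=23.9605 cont=23.7898 V=23.9605[EX]; j=1 S=124.4308 intr=6.2492 cont=10.7000 V=10.7000[hold]; j=2 S=145.0815 intr=0.0000 cont=3.0599 V=3.0599[hold]; j=3 S=169.1594 intr=0.0000 cont=0.4123 V=0.4123[hold]  S*(3)=106.7195
k=2: j=0 S=115.2354 intr=15.4446 cont=17.0717 V=17.0717[hold]; j=1 S=134.3600 intr=0.0000 cont=6.7464 V=6.7464[hold]; j=2 S=156.6585 intr=0.0000 cont=1.6930 V=1.6930[hold]  S*(2)=-
k=1: j=0 S=124.4308 intr=6.2492 cont=11.7156 V=11.7156[hold]; j=1 S=145.0815 intr=0.0000 cont=4.1330 V=4.1330[hold]  S*(1)=-
k=0: j=0 S=134.3600 intr=0.0000 cont=7.7863 V=7.7863[hold]  S*(0)=-

price = 7.7863
boundary = - - - 106.7195 98.8330 106.7195 115.2354 106.7195
tree:
7.7863
11.7156 4.1330
17.0717 6.7464 1.6930
23.9605 10.7000 3.0599 0.4123
31.8470 16.3742 5.4190 0.8510 0.0000
39.1507 23.9605 9.3338 1.7565 0.0000 0.0000
45.9147 31.8470 15.4446 3.6254 0.0000 0.0000 0.0000
52.1789 39.1507 23.9605 7.4828 0.0000 0.0000 0.0000 0.0000
57.9801 45.9147 31.8470 15.4446 0.0000 0.0000 0.0000 0.0000 0.0000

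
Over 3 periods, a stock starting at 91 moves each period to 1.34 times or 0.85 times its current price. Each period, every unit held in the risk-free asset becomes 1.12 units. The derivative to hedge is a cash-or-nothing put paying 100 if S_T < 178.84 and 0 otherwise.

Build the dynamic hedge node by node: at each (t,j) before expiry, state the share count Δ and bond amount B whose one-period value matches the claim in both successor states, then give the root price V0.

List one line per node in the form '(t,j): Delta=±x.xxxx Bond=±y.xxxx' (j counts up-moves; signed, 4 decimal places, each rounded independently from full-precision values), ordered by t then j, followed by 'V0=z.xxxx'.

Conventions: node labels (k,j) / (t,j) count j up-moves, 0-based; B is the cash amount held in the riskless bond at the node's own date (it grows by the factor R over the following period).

Arbitrage-free pricing uses the up-move probability p* = (R−d)/(u−d) = 0.5510, discounting each step at R = 1.12.
Expiry values: V(3,0)=100.0000, V(3,1)=100.0000, V(3,2)=100.0000, V(3,3)=0.0000
Node (2,0) S=65.7475: V=(p*·100.0000+(1−p*)·100.0000)/1.12=89.2857; Δ=(100.0000−100.0000)/(88.1016−55.8854)=0.0000; B=V−Δ·S=89.2857
Node (2,1) S=103.6490: V=(p*·100.0000+(1−p*)·100.0000)/1.12=89.2857; Δ=(100.0000−100.0000)/(138.8897−88.1016)=0.0000; B=V−Δ·S=89.2857
Node (2,2) S=163.3996: V=(p*·0.0000+(1−p*)·100.0000)/1.12=40.0875; Δ=(0.0000−100.0000)/(218.9555−138.8897)=-1.2490; B=V−Δ·S=244.1691
Node (1,0) S=77.3500: V=(p*·89.2857+(1−p*)·89.2857)/1.12=79.7194; Δ=(89.2857−89.2857)/(103.6490−65.7475)=0.0000; B=V−Δ·S=79.7194
Node (1,1) S=121.9400: V=(p*·40.0875+(1−p*)·89.2857)/1.12=55.5147; Δ=(40.0875−89.2857)/(163.3996−103.6490)=-0.8234; B=V−Δ·S=155.9193
Node (0,0) S=91.0000: V=(p*·55.5147+(1−p*)·79.7194)/1.12=59.2697; Δ=(55.5147−79.7194)/(121.9400−77.3500)=-0.5428; B=V−Δ·S=108.6670
As a check, the time-0 holding Δ(0,0)·S0 + B(0,0) comes to 59.2697 — exactly V0.

(0,0): Delta=-0.5428 Bond=108.6670
(1,0): Delta=0.0000 Bond=79.7194
(1,1): Delta=-0.8234 Bond=155.9193
(2,0): Delta=0.0000 Bond=89.2857
(2,1): Delta=0.0000 Bond=89.2857
(2,2): Delta=-1.2490 Bond=244.1691
V0=59.2697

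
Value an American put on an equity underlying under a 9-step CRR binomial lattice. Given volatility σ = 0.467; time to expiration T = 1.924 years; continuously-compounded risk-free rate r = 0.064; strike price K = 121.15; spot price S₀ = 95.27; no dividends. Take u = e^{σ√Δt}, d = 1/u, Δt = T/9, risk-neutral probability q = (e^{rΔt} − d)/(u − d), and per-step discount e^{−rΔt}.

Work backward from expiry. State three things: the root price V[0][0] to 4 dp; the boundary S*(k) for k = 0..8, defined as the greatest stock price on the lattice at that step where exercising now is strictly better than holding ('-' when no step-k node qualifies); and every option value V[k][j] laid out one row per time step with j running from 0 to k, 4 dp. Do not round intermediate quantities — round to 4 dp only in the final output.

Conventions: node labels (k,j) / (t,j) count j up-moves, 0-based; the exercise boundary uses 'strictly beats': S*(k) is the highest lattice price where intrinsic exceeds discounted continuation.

price = 35.3234
boundary = - - 61.8597 49.8464 61.8597 49.8464 61.8597 76.7683 95.2700
tree:
35.3234
46.4252 24.2121
59.2903 33.7076 14.5356
71.3036 45.4910 21.8050 7.0123
80.9839 59.2903 31.7258 11.5944 2.2081
88.7842 71.3036 44.4299 18.7602 4.0994 0.2054
95.0697 80.9839 59.2903 29.4747 7.5947 0.3988 0.0000
100.1346 88.7842 71.3036 44.3817 14.0376 0.7743 0.0000 0.0000
104.2158 95.0697 80.9839 59.2903 25.8800 1.5035 0.0000 0.0000 0.0000
107.5045 100.1346 88.7842 71.3036 44.3817 2.9193 0.0000 0.0000 0.0000 0.0000

Δt=0.21378  u=1.24101  d=0.80580  q=0.47788  discount=0.98641
step 9 (expiry): payoffs max(K−S,0) = 107.5045 100.1346 88.7842 71.3036 44.3817 2.9193 0.0000 0.0000 0.0000 0.0000
step 8: (k=8,j=0): S=16.9342, K−S=104.2158, hold=102.5696 ⇒ V=104.2158 exercise | (k=8,j=1): S=26.0803, K−S=95.0697, hold=93.4235 ⇒ V=95.0697 exercise | (k=8,j=2): S=40.1661, K−S=80.9839, hold=79.3376 ⇒ V=80.9839 exercise | (k=8,j=3): S=61.8597, K−S=59.2903, hold=57.6440 ⇒ V=59.2903 exercise | (k=8,j=4): S=95.2700, K−S=25.8800, hold=24.2337 ⇒ V=25.8800 exercise | (k=8,j=5): S=146.7250, K−S=0.0000, hold=1.5035 ⇒ V=1.5035 continue | (k=8,j=6): S=225.9707, K−S=0.0000, hold=0.0000 ⇒ V=0.0000 continue | (k=8,j=7): S=348.0168, K−S=0.0000, hold=0.0000 ⇒ V=0.0000 continue | (k=8,j=8): S=535.9795, K−S=0.0000, hold=0.0000 ⇒ V=0.0000 continue  boundary S*=95.2700
step 7: (k=7,j=0): S=21.0154, K−S=100.1346, hold=98.4883 ⇒ V=100.1346 exercise | (k=7,j=1): S=32.3658, K−S=88.7842, hold=87.1380 ⇒ V=88.7842 exercise | (k=7,j=2): S=49.8464, K−S=71.3036, hold=69.6573 ⇒ V=71.3036 exercise | (k=7,j=3): S=76.7683, K−S=44.3817, hold=42.7354 ⇒ V=44.3817 exercise | (k=7,j=4): S=118.2307, K−S=2.9193, hold=14.0376 ⇒ V=14.0376 continue | (k=7,j=5): S=182.0867, K−S=0.0000, hold=0.7743 ⇒ V=0.7743 continue | (k=7,j=6): S=280.4311, K−S=0.0000, hold=0.0000 ⇒ V=0.0000 continue | (k=7,j=7): S=431.8911, K−S=0.0000, hold=0.0000 ⇒ V=0.0000 continue  boundary S*=76.7683
step 6: (k=6,j=0): S=26.0803, K−S=95.0697, hold=93.4235 ⇒ V=95.0697 exercise | (k=6,j=1): S=40.1661, K−S=80.9839, hold=79.3376 ⇒ V=80.9839 exercise | (k=6,j=2): S=61.8597, K−S=59.2903, hold=57.6440 ⇒ V=59.2903 exercise | (k=6,j=3): S=95.2700, K−S=25.8800, hold=29.4747 ⇒ V=29.4747 continue | (k=6,j=4): S=146.7250, K−S=0.0000, hold=7.5947 ⇒ V=7.5947 continue | (k=6,j=5): S=225.9707, K−S=0.0000, hold=0.3988 ⇒ V=0.3988 continue | (k=6,j=6): S=348.0168, K−S=0.0000, hold=0.0000 ⇒ V=0.0000 continue  boundary S*=61.8597
step 5: (k=5,j=0): S=32.3658, K−S=88.7842, hold=87.1380 ⇒ V=88.7842 exercise | (k=5,j=1): S=49.8464, K−S=71.3036, hold=69.6573 ⇒ V=71.3036 exercise | (k=5,j=2): S=76.7683, K−S=44.3817, hold=44.4299 ⇒ V=44.4299 continue | (k=5,j=3): S=118.2307, K−S=2.9193, hold=18.7602 ⇒ V=18.7602 continue | (k=5,j=4): S=182.0867, K−S=0.0000, hold=4.0994 ⇒ V=4.0994 continue | (k=5,j=5): S=280.4311, K−S=0.0000, hold=0.2054 ⇒ V=0.2054 continue  boundary S*=49.8464
step 4: (k=4,j=0): S=40.1661, K−S=80.9839, hold=79.3376 ⇒ V=80.9839 exercise | (k=4,j=1): S=61.8597, K−S=59.2903, hold=57.6667 ⇒ V=59.2903 exercise | (k=4,j=2): S=95.2700, K−S=25.8800, hold=31.7258 ⇒ V=31.7258 continue | (k=4,j=3): S=146.7250, K−S=0.0000, hold=11.5944 ⇒ V=11.5944 continue | (k=4,j=4): S=225.9707, K−S=0.0000, hold=2.2081 ⇒ V=2.2081 continue  boundary S*=61.8597
step 3: (k=3,j=0): S=49.8464, K−S=71.3036, hold=69.6573 ⇒ V=71.3036 exercise | (k=3,j=1): S=76.7683, K−S=44.3817, hold=45.4910 ⇒ V=45.4910 continue | (k=3,j=2): S=118.2307, K−S=2.9193, hold=21.8050 ⇒ V=21.8050 continue | (k=3,j=3): S=182.0867, K−S=0.0000, hold=7.0123 ⇒ V=7.0123 continue  boundary S*=49.8464
step 2: (k=2,j=0): S=61.8597, K−S=59.2903, hold=58.1669 ⇒ V=59.2903 exercise | (k=2,j=1): S=95.2700, K−S=25.8800, hold=33.7076 ⇒ V=33.7076 continue | (k=2,j=2): S=146.7250, K−S=0.0000, hold=14.5356 ⇒ V=14.5356 continue  boundary S*=61.8597
step 1: (k=1,j=0): S=76.7683, K−S=44.3817, hold=46.4252 ⇒ V=46.4252 continue | (k=1,j=1): S=118.2307, K−S=2.9193, hold=24.2121 ⇒ V=24.2121 continue  boundary S*=-
step 0: (k=0,j=0): S=95.2700, K−S=25.8800, hold=35.3234 ⇒ V=35.3234 continue  boundary S*=-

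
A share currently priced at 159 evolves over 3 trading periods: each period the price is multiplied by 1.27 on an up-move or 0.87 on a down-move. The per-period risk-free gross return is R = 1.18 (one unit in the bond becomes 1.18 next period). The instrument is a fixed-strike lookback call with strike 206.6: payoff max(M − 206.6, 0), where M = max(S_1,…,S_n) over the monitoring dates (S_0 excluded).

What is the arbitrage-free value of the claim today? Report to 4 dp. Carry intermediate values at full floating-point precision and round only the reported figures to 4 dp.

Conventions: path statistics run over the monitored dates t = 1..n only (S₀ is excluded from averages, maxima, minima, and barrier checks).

price = 40.5566

No-arbitrage gives p* = (R−d)/(u−d) = 0.7750: enumerate every path, weight its payoff by its p*-probability, and discount by R^3.
Enumerate all 2^3 = 8 price paths (U = up ×1.27, D = down ×0.87); each path with k up-moves has probability p*^k·(1−p*)^(3−k).
DDD: M=138.3300, payoff=0.0000, prob=0.011391
UDD: M=201.9300, payoff=0.0000, prob=0.039234
DUD: M=175.6791, payoff=0.0000, prob=0.039234
UUD: M=256.4511, payoff=49.8511, prob=0.135141
DDU: M=152.8408, payoff=0.0000, prob=0.039234
UDU: M=223.1125, payoff=16.5125, prob=0.135141
DUU: M=223.1125, payoff=16.5125, prob=0.135141
UUU: M=325.6929, payoff=119.0929, prob=0.465484
Price = Σ prob·payoff / R^3 = 66.635799 / 1.643032 = 40.5566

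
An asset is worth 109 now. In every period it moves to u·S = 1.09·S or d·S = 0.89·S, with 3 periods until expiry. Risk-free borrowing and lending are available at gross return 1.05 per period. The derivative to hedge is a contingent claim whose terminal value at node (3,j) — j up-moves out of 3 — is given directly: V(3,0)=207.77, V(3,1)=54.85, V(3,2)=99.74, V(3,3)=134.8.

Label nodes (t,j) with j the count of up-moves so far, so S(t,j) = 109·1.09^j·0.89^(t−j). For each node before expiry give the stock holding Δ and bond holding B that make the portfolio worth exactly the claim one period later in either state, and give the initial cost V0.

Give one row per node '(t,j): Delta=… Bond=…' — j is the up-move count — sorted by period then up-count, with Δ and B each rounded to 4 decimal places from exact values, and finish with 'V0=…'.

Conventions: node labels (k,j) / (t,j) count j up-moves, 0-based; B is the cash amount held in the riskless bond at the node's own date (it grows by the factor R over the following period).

(0,0): Delta=1.2768 Bond=-40.4778
(1,0): Delta=0.2615 Bond=55.9859
(1,1): Delta=1.4840 Bond=-67.1235
(2,0): Delta=-8.8558 Bond=845.9657
(2,1): Delta=2.1226 Bond=-138.0100
(2,2): Delta=1.3536 Bond=-53.5971
V0=98.6896

Risk-neutral probability p* = (R−d)/(u−d) = (1.05−0.89)/(1.09−0.89) = 0.8000.
Payoffs at expiry: V(3,0)=207.7700, V(3,1)=54.8500, V(3,2)=99.7400, V(3,3)=134.8000
Node (2,0) S=86.3389: V=(p*·54.8500+(1−p*)·207.7700)/1.05=81.3657; Δ=(54.8500−207.7700)/(94.1094−76.8416)=-8.8558; B=V−Δ·S=845.9657
Node (2,1) S=105.7409: V=(p*·99.7400+(1−p*)·54.8500)/1.05=86.4400; Δ=(99.7400−54.8500)/(115.2576−94.1094)=2.1226; B=V−Δ·S=-138.0100
Node (2,2) S=129.5029: V=(p*·134.8000+(1−p*)·99.7400)/1.05=121.7029; Δ=(134.8000−99.7400)/(141.1582−115.2576)=1.3536; B=V−Δ·S=-53.5971
Node (1,0) S=97.0100: V=(p*·86.4400+(1−p*)·81.3657)/1.05=81.3573; Δ=(86.4400−81.3657)/(105.7409−86.3389)=0.2615; B=V−Δ·S=55.9859
Node (1,1) S=118.8100: V=(p*·121.7029+(1−p*)·86.4400)/1.05=109.1907; Δ=(121.7029−86.4400)/(129.5029−105.7409)=1.4840; B=V−Δ·S=-67.1235
Node (0,0) S=109.0000: V=(p*·109.1907+(1−p*)·81.3573)/1.05=98.6896; Δ=(109.1907−81.3573)/(118.8100−97.0100)=1.2768; B=V−Δ·S=-40.4778
As a check, the time-0 holding Δ(0,0)·S0 + B(0,0) comes to 98.6896 — exactly V0.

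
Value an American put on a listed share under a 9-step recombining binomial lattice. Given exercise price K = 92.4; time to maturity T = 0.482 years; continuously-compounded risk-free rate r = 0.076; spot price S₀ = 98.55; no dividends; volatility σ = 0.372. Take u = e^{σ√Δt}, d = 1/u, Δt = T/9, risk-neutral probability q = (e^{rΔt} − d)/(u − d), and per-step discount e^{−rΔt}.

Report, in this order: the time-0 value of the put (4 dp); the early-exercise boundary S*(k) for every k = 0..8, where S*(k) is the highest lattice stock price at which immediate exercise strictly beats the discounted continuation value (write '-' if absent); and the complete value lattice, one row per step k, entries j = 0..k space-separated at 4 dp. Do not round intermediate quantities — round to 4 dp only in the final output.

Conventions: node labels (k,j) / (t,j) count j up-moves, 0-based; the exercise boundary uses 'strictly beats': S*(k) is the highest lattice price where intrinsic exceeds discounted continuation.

price = 5.8832
boundary = - - - - 69.8402 64.0793 69.8402 76.1190 82.9624
tree:
5.8832
8.6207 3.2168
12.2850 5.0579 1.4176
16.9541 7.7557 2.4243 0.4311
22.5598 11.5340 4.0726 0.8097 0.0593
28.3207 16.5161 6.6884 1.5124 0.1196 0.0000
33.6064 22.5598 10.6582 2.8069 0.2412 0.0000 0.0000
38.4561 28.3207 16.2810 5.1702 0.4866 0.0000 0.0000 0.0000
42.9058 33.6064 22.5598 9.4376 0.9813 0.0000 0.0000 0.0000 0.0000
46.9884 38.4561 28.3207 16.2810 1.9791 0.0000 0.0000 0.0000 0.0000 0.0000

Δt=0.05356, u=1.08990, d=0.91751, q=0.50215, disc=e^(-rΔt)=0.99594
k=9 terminal: V=max(K-S,0) → 46.9884 38.4561 28.3207 16.2810 1.9791 0.0000 0.0000 0.0000 0.0000 0.0000
k=8: j=0 S=49.4942 intr=42.9058 cont=42.5305 V=42.9058[EX]; j=1 S=58.7936 intr=33.6064 cont=33.2311 V=33.6064[EX]; j=2 S=69.8402 intr=22.5598 cont=22.1845 V=22.5598[EX]; j=3 S=82.9624 intr=9.4376 cont=9.0623 V=9.4376[EX]; j=4 S=98.5500 intr=0.0000 cont=0.9813 V=0.9813[hold]; j=5 S=117.0664 intr=0.0000 cont=0.0000 V=0.0000[hold]; j=6 S=139.0618 intr=0.0000 cont=0.0000 V=0.0000[hold]; j=7 S=165.1898 intr=0.0000 cont=0.0000 V=0.0000[hold]; j=8 S=196.2270 intr=0.0000 cont=0.0000 V=0.0000[hold]  S*(8)=82.9624
k=7: j=0 S=53.9439 intr=38.4561 cont=38.0808 V=38.4561[EX]; j=1 S=64.0793 intr=28.3207 cont=27.9454 V=28.3207[EX]; j=2 S=76.1190 intr=16.2810 cont=15.9056 V=16.2810[EX]; j=3 S=90.4209 intr=1.9791 cont=5.1702 V=5.1702[hold]; j=4 S=107.4099 intr=0.0000 cont=0.4866 V=0.4866[hold]; j=5 S=127.5910 intr=0.0000 cont=0.0000 V=0.0000[hold]; j=6 S=151.5638 intr=0.0000 cont=0.0000 V=0.0000[hold]; j=7 S=180.0408 intr=0.0000 cont=0.0000 V=0.0000[hold]  S*(7)=76.1190
k=6: j=0 S=58.7936 intr=33.6064 cont=33.2311 V=33.6064[EX]; j=1 S=69.8402 intr=22.5598 cont=22.1845 V=22.5598[EX]; j=2 S=82.9624 intr=9.4376 cont=10.6582 V=10.6582[hold]; j=3 S=98.5500 intr=0.0000 cont=2.8069 V=2.8069[hold]; j=4 S=117.0664 intr=0.0000 cont=0.2412 V=0.2412[hold]; j=5 S=139.0618 intr=0.0000 cont=0.0000 V=0.0000[hold]; j=6 S=165.1898 intr=0.0000 cont=0.0000 V=0.0000[hold]  S*(6)=69.8402
k=5: j=0 S=64.0793 intr=28.3207 cont=27.9454 V=28.3207[EX]; j=1 S=76.1190 intr=16.2810 cont=16.5161 V=16.5161[hold]; j=2 S=90.4209 intr=1.9791 cont=6.6884 V=6.6884[hold]; j=3 S=107.4099 intr=0.0000 cont=1.5124 V=1.5124[hold]; j=4 S=127.5910 intr=0.0000 cont=0.1196 V=0.1196[hold]; j=5 S=151.5638 intr=0.0000 cont=0.0000 V=0.0000[hold]  S*(5)=64.0793
k=4: j=0 S=69.8402 intr=22.5598 cont=22.3020 V=22.5598[EX]; j=1 S=82.9624 intr=9.4376 cont=11.5340 V=11.5340[hold]; j=2 S=98.5500 intr=0.0000 cont=4.0726 V=4.0726[hold]; j=3 S=117.0664 intr=0.0000 cont=0.8097 V=0.8097[hold]; j=4 S=139.0618 intr=0.0000 cont=0.0593 V=0.0593[hold]  S*(4)=69.8402
k=3: j=0 S=76.1190 intr=16.2810 cont=16.9541 V=16.9541[hold]; j=1 S=90.4209 intr=1.9791 cont=7.7557 V=7.7557[hold]; j=2 S=107.4099 intr=0.0000 cont=2.4243 V=2.4243[hold]; j=3 S=127.5910 intr=0.0000 cont=0.4311 V=0.4311[hold]  S*(3)=-
k=2: j=0 S=82.9624 intr=9.4376 cont=12.2850 V=12.2850[hold]; j=1 S=98.5500 intr=0.0000 cont=5.0579 V=5.0579[hold]; j=2 S=117.0664 intr=0.0000 cont=1.4176 V=1.4176[hold]  S*(2)=-
k=1: j=0 S=90.4209 intr=1.9791 cont=8.6207 V=8.6207[hold]; j=1 S=107.4099 intr=0.0000 cont=3.2168 V=3.2168[hold]  S*(1)=-
k=0: j=0 S=98.5500 intr=0.0000 cont=5.8832 V=5.8832[hold]  S*(0)=-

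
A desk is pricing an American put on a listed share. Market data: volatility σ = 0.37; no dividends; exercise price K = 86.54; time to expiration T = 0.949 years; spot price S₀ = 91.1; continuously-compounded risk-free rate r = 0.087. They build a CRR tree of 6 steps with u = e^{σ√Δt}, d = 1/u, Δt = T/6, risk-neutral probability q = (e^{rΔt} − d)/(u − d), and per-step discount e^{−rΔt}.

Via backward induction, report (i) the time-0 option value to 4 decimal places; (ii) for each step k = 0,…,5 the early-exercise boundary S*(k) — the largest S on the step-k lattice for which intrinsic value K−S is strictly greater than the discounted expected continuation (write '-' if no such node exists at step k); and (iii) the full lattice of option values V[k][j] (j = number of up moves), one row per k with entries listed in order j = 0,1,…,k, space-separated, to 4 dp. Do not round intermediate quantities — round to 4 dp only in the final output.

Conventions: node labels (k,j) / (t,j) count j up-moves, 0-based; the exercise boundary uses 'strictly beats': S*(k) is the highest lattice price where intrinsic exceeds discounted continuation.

price = 7.8744
boundary = - - - 58.5868 67.8744 58.5868
tree:
7.8744
12.5079 3.6398
19.1457 6.4749 1.0168
27.9532 11.2100 2.1047 0.0000
35.9700 18.6656 4.3566 0.0000 0.0000
42.8897 27.9532 9.0177 0.0000 0.0000 0.0000
48.8626 35.9700 18.6656 0.0000 0.0000 0.0000 0.0000

Δt=0.15817  u=1.15853  d=0.86316  q=0.51019  discount=0.98633
step 6 (expiry): payoffs max(K−S,0) = 48.8626 35.9700 18.6656 0.0000 0.0000 0.0000 0.0000
step 5: (k=5,j=0): S=43.6503, K−S=42.8897, hold=41.7070 ⇒ V=42.8897 exercise | (k=5,j=1): S=58.5868, K−S=27.9532, hold=26.7706 ⇒ V=27.9532 exercise | (k=5,j=2): S=78.6343, K−S=7.9057, hold=9.0177 ⇒ V=9.0177 continue | (k=5,j=3): S=105.5418, K−S=0.0000, hold=0.0000 ⇒ V=0.0000 continue | (k=5,j=4): S=141.6567, K−S=0.0000, hold=0.0000 ⇒ V=0.0000 continue | (k=5,j=5): S=190.1296, K−S=0.0000, hold=0.0000 ⇒ V=0.0000 continue  boundary S*=58.5868
step 4: (k=4,j=0): S=50.5700, K−S=35.9700, hold=34.7873 ⇒ V=35.9700 exercise | (k=4,j=1): S=67.8744, K−S=18.6656, hold=18.0425 ⇒ V=18.6656 exercise | (k=4,j=2): S=91.1000, K−S=0.0000, hold=4.3566 ⇒ V=4.3566 continue | (k=4,j=3): S=122.2731, K−S=0.0000, hold=0.0000 ⇒ V=0.0000 continue | (k=4,j=4): S=164.1132, K−S=0.0000, hold=0.0000 ⇒ V=0.0000 continue  boundary S*=67.8744
step 3: (k=3,j=0): S=58.5868, K−S=27.9532, hold=26.7706 ⇒ V=27.9532 exercise | (k=3,j=1): S=78.6343, K−S=7.9057, hold=11.2100 ⇒ V=11.2100 continue | (k=3,j=2): S=105.5418, K−S=0.0000, hold=2.1047 ⇒ V=2.1047 continue | (k=3,j=3): S=141.6567, K−S=0.0000, hold=0.0000 ⇒ V=0.0000 continue  boundary S*=58.5868
step 2: (k=2,j=0): S=67.8744, K−S=18.6656, hold=19.1457 ⇒ V=19.1457 continue | (k=2,j=1): S=91.1000, K−S=0.0000, hold=6.4749 ⇒ V=6.4749 continue | (k=2,j=2): S=122.2731, K−S=0.0000, hold=1.0168 ⇒ V=1.0168 continue  boundary S*=-
step 1: (k=1,j=0): S=78.6343, K−S=7.9057, hold=12.5079 ⇒ V=12.5079 continue | (k=1,j=1): S=105.5418, K−S=0.0000, hold=3.6398 ⇒ V=3.6398 continue  boundary S*=-
step 0: (k=0,j=0): S=91.1000, K−S=0.0000, hold=7.8744 ⇒ V=7.8744 continue  boundary S*=-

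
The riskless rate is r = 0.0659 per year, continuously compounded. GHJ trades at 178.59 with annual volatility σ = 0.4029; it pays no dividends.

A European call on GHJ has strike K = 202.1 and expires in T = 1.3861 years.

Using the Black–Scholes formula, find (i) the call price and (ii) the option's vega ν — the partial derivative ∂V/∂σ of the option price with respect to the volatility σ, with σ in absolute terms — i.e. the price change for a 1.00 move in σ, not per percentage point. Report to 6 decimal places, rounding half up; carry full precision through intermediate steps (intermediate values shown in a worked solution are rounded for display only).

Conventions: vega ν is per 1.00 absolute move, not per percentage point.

σ√T = 0.4029·√1.3861 = 0.474345
d₁ = (ln(S/K) + (r+σ²/2)T) / (σ√T) = (ln(178.59/202.1) + (0.0659+0.4029²/2)·1.3861) / 0.474345 = (-0.123670 + 0.203846) / 0.474345 = 0.169024
d₂ = d₁ − σ√T = 0.169024 − 0.474345 = -0.305321
e^{−rT} = 0.912704
N(d₁) = 0.567111,  N(d₂) = 0.380061
Call price V = S·N(d₁) − K·e^{−rT}·N(d₂) = 101.280377 − 70.105026 = 31.175350
φ(d₁) = (1/√(2π))·e^{−d₁²/2} = 0.393284
ν = S·φ(d₁)·√T = 82.691483

price = 31.175350
ν = 82.691483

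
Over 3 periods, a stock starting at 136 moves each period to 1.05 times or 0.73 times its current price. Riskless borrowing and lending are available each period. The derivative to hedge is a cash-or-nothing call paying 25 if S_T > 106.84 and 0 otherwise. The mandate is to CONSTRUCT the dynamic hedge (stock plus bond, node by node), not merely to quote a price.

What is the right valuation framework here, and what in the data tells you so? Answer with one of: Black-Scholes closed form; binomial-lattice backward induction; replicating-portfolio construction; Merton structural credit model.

Key observation: a price alone would not answer the question — the per-node share/bond construction on the spot-136, 1.05/0.73 tree is required, and only the replicating-portfolio method yields it.

framework: replicating-portfolio construction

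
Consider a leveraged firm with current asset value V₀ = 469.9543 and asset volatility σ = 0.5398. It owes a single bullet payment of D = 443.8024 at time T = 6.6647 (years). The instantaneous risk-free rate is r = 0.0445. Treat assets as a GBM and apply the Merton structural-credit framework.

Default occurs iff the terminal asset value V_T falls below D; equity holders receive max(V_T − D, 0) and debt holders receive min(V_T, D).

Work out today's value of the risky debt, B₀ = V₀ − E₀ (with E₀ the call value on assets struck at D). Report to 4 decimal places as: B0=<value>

B0=188.8223

Work the structural quantities from V₀ = 469.9543 against face 443.8024:
d₁ = [ln(V₀/D) + (r + σ²/2)T] / (σ√T)
   = [ln(469.9543/443.8024) + (0.0445 + 0.5·0.5398²)·6.6647] / (0.5398·√6.6647)
   = [0.057256 + 1.267573] / 1.393552 = 0.950685
d₂ = d₁ − σ√T = 0.950685 − 1.393552 = -0.442867
N(d₁) = 0.829118,  N(d₂) = 0.328931,  e^(−rT) = 0.743357
E₀ = V₀·N(d₁) − D·e^(−rT)·N(d₂)
   = 469.9543·0.829118 − 443.8024·0.743357·0.328931 = 281.132012
B₀ = V₀ − E₀ = 469.9543 − 281.132012 = 188.822288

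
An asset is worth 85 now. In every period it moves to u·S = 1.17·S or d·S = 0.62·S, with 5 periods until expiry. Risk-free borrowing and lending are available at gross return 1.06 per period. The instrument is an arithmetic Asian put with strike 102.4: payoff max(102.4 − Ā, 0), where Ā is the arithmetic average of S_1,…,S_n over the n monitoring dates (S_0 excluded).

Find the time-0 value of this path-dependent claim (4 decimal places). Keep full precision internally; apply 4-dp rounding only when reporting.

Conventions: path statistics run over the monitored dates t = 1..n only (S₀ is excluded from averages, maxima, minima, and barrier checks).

With p* = (R−d)/(u−d) = 0.8000, sum probability × payoff across the paths and divide by R^5.
Enumerate all 2^5 = 32 price paths (U = up ×1.17, D = down ×0.62); each path with k up-moves has probability p*^k·(1−p*)^(5−k).
DDDDD: Ā=25.1958, payoff=77.2042, prob=0.000320
UDDDD: Ā=47.5469, payoff=54.8531, prob=0.001280
DUDDD: Ā=38.1969, payoff=64.2031, prob=0.001280
UUDDD: Ā=72.0812, payoff=30.3188, prob=0.005120
DDUDD: Ā=32.3999, payoff=70.0001, prob=0.001280
UDUDD: Ā=61.1417, payoff=41.2583, prob=0.005120
DUUDD: Ā=51.7917, payoff=50.6083, prob=0.005120
UUUDD: Ā=97.7359, payoff=4.6641, prob=0.020480
DDDUD: Ā=28.8057, payoff=73.5943, prob=0.001280
UDDUD: Ā=54.3592, payoff=48.0408, prob=0.005120
DUDUD: Ā=45.0092, payoff=57.3908, prob=0.005120
UUDUD: Ā=84.9367, payoff=17.4633, prob=0.020480
DDUUD: Ā=39.2122, payoff=63.1878, prob=0.005120
UDUUD: Ā=73.9972, payoff=28.4028, prob=0.020480
DUUUD: Ā=64.6472, payoff=37.7528, prob=0.020480
UUUUD: Ā=121.9956, payoff=0.0000, prob=0.081920
DDDDU: Ā=26.5774, payoff=75.8226, prob=0.001280
UDDDU: Ā=50.1541, payoff=52.2459, prob=0.005120
DUDDU: Ā=40.8041, payoff=61.5959, prob=0.005120
UUDDU: Ā=77.0012, payoff=25.3988, prob=0.020480
DDUDU: Ā=35.0071, payoff=67.3929, prob=0.005120
UDUDU: Ā=66.0617, payoff=36.3383, prob=0.020480
DUUDU: Ā=56.7117, payoff=45.6883, prob=0.020480
UUUDU: Ā=107.0205, payoff=0.0000, prob=0.081920
DDDUU: Ā=31.4129, payoff=70.9871, prob=0.005120
UDDUU: Ā=59.2792, payoff=43.1208, prob=0.020480
DUDUU: Ā=49.9292, payoff=52.4708, prob=0.020480
UUDUU: Ā=94.2213, payoff=8.1787, prob=0.081920
DDUUU: Ā=44.1322, payoff=58.2678, prob=0.020480
UDUUU: Ā=83.2818, payoff=19.1182, prob=0.081920
DUUUU: Ā=73.9318, payoff=28.4682, prob=0.081920
UUUUU: Ā=139.5164, payoff=0.0000, prob=0.327680
Price = Σ prob·payoff / R^5 = 14.965674 / 1.338226 = 11.1832

price = 11.1832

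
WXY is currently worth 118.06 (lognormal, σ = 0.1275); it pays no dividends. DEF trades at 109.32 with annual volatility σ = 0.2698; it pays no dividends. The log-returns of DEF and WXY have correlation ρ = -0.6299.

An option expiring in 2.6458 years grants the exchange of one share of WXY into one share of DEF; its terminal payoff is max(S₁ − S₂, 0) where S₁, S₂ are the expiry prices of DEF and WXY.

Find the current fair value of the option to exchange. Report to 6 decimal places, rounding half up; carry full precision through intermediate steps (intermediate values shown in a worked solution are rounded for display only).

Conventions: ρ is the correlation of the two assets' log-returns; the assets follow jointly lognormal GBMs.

exchange price = 22.302795

σ_eff = √(σ₁² + σ₂² − 2ρσ₁σ₂) = √(0.2698² + 0.1275² − 2·-0.6299·0.2698·0.1275) = 0.363847
d₁ = (ln(S₁/S₂) + (q₂ − q₁ + σ_eff²/2)T) / (σ_eff√T) = (ln(109.32/118.06) + (0.0 − 0.0 + 0.066192)·2.6458) / 0.591831 = 0.165957
d₂ = d₁ − σ_eff√T = 0.165957 − 0.591831 = -0.425874
N(d₁) = 0.565904,  N(d₂) = 0.335100
V = S₁·e^{−q₁T}·N(d₁) − S₂·e^{−q₂T}·N(d₂) = 61.864674 − 39.561879 = 22.302795
Key observation: pricing in WXY-units makes this a unit-strike call on the ratio S₁/S₂ — the risk-free rate cancels and cannot affect the value.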